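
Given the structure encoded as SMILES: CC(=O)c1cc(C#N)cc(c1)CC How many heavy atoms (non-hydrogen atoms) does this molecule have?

13

Every atom symbol written in the SMILES (organic subset) is one heavy atom; implicit H are not written.
Heavy atoms by element → C:11, N:1, O:1.
Total: 13.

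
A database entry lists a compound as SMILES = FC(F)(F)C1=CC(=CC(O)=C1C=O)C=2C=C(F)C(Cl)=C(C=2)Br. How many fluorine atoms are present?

4

Scan the SMILES for F atoms (remember two-letter symbols like Cl and Br are single atoms).
Fluorine count: 4.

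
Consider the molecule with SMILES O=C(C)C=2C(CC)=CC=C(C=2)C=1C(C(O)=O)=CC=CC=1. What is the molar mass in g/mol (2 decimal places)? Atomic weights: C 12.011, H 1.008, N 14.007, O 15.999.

First, the molecular formula is C17H16O3 (counting implicit H from valence).
  C: 17 × 12.011 = 204.187
  H: 16 × 1.008 = 16.128
  O: 3 × 15.999 = 47.997
Sum: 17×12.011 + 16×1.008 + 3×15.999 = 268.312 → 268.31 g/mol.

268.31 g/mol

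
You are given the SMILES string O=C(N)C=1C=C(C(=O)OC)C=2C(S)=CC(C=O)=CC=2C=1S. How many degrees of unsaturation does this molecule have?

Degree of unsaturation = (number of rings) + (number of π bonds).
Ring closures in the SMILES: 2.
π bonds: 8 double bonds (each 1 DoU) → 8 DoU from unsaturation.
Total DoU = 2 + 8 = 10.

10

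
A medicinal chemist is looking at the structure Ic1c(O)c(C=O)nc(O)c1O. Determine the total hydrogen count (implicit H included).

Walk through each heavy atom and fill implicit hydrogens from standard valence (C 4, N 3, O 2, S 2, halogen 1); for lowercase aromatic atoms, an aromatic c carries 1 H when it has two neighbours and 0 H with three, and aromatic n carries 0 H:
  atom 1: I (halogen, monovalent) → 0 H
  atom 2: aromatic c, 3 neighbours → 0 H
  atom 3: aromatic c, 3 neighbours → 0 H
  atom 4: O, bond orders sum to 1 (valence 2) → 1 H
  atom 5: aromatic c, 3 neighbours → 0 H
  atom 6: C, bond orders sum to 3 (valence 4) → 1 H
  atom 7: O, bond orders sum to 2 (valence 2) → 0 H
  atom 8: aromatic n, 2 neighbours → 0 H
  atom 9: aromatic c, 3 neighbours → 0 H
  atom 10: O, bond orders sum to 1 (valence 2) → 1 H
  atom 11: aromatic c, 3 neighbours → 0 H
  atom 12: O, bond orders sum to 1 (valence 2) → 1 H
Total hydrogens: 4.

4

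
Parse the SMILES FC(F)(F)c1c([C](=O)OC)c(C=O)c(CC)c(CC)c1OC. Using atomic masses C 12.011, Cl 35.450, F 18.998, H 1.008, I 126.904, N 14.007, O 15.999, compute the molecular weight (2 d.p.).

First, the molecular formula is C15H17F3O4 (counting implicit H from valence).
  C: 15 × 12.011 = 180.165
  F: 3 × 18.998 = 56.994
  H: 17 × 1.008 = 17.136
  O: 4 × 15.999 = 63.996
Sum: 15×12.011 + 3×18.998 + 17×1.008 + 4×15.999 = 318.291 → 318.29 g/mol.

318.29 g/mol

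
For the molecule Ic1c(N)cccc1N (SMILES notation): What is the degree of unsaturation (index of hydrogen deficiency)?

4

Molecular formula: C6H7IN2.
DoU = (2C + 2 + N − H − X) / 2, where X is the halogen count and O/S are ignored.
    = (2·6 + 2 + 2 − 7 − 1) / 2 = 8 / 2 = 4.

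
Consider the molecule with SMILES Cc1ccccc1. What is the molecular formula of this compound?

C7H8

Walk through each heavy atom and fill implicit hydrogens from standard valence (C 4, N 3, O 2, S 2, halogen 1); for lowercase aromatic atoms, an aromatic c carries 1 H when it has two neighbours and 0 H with three, and aromatic n carries 0 H:
  atom 1: C, bond orders sum to 1 (valence 4) → 3 H
  atom 2: aromatic c, 3 neighbours → 0 H
  atom 3: aromatic c, 2 neighbours → 1 H
  atom 4: aromatic c, 2 neighbours → 1 H
  atom 5: aromatic c, 2 neighbours → 1 H
  atom 6: aromatic c, 2 neighbours → 1 H
  atom 7: aromatic c, 2 neighbours → 1 H
Totals → C:7, H:8.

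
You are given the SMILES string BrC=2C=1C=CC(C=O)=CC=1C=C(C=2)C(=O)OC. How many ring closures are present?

In SMILES, each pair of matching ring-closure digits denotes one ring-closing bond; the number of such bonds equals the number of independent rings.
Ring-closure bonds here: 2.

2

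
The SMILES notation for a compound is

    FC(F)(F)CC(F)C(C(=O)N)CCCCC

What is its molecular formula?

C10H17F4NO

Walk through each heavy atom and fill implicit hydrogens from standard valence (C 4, N 3, O 2, S 2, halogen 1):
  atom 1: F (halogen, monovalent) → 0 H
  atom 2: C, bond orders sum to 4 (valence 4) → 0 H
  atom 3: F (halogen, monovalent) → 0 H
  atom 4: F (halogen, monovalent) → 0 H
  atom 5: C, bond orders sum to 2 (valence 4) → 2 H
  atom 6: C, bond orders sum to 3 (valence 4) → 1 H
  atom 7: F (halogen, monovalent) → 0 H
  atom 8: C, bond orders sum to 3 (valence 4) → 1 H
  atom 9: C, bond orders sum to 4 (valence 4) → 0 H
  atom 10: O, bond orders sum to 2 (valence 2) → 0 H
  atom 11: N, bond orders sum to 1 (valence 3) → 2 H
  atom 12: C, bond orders sum to 2 (valence 4) → 2 H
  atom 13: C, bond orders sum to 2 (valence 4) → 2 H
  atom 14: C, bond orders sum to 2 (valence 4) → 2 H
  atom 15: C, bond orders sum to 2 (valence 4) → 2 H
  atom 16: C, bond orders sum to 1 (valence 4) → 3 H
Totals → C:10, H:17, F:4, N:1, O:1.
In Hill order: C10H17F4NO.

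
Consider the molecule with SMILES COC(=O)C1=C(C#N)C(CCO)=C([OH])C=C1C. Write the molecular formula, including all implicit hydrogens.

Walk through each heavy atom and fill implicit hydrogens from standard valence (C 4, N 3, O 2, S 2, halogen 1):
  atom 1: C, bond orders sum to 1 (valence 4) → 3 H
  atom 2: O, bond orders sum to 2 (valence 2) → 0 H
  atom 3: C, bond orders sum to 4 (valence 4) → 0 H
  atom 4: O, bond orders sum to 2 (valence 2) → 0 H
  atom 5: C, bond orders sum to 4 (valence 4) → 0 H
  atom 6: C, bond orders sum to 4 (valence 4) → 0 H
  atom 7: C, bond orders sum to 4 (valence 4) → 0 H
  atom 8: N, bond orders sum to 3 (valence 3) → 0 H
  atom 9: C, bond orders sum to 4 (valence 4) → 0 H
  atom 10: C, bond orders sum to 2 (valence 4) → 2 H
  atom 11: C, bond orders sum to 2 (valence 4) → 2 H
  atom 12: O, bond orders sum to 1 (valence 2) → 1 H
  atom 13: C, bond orders sum to 4 (valence 4) → 0 H
  atom 14: O with explicit H count 1
  atom 15: C, bond orders sum to 3 (valence 4) → 1 H
  atom 16: C, bond orders sum to 4 (valence 4) → 0 H
  atom 17: C, bond orders sum to 1 (valence 4) → 3 H
Totals → C:12, H:13, N:1, O:4.
In Hill order: C12H13NO4.

C12H13NO4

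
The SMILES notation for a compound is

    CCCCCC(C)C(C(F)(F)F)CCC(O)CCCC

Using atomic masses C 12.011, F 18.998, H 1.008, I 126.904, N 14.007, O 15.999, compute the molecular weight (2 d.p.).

296.42 g/mol

First, the molecular formula is C16H31F3O (counting implicit H from valence).
  C: 16 × 12.011 = 192.176
  F: 3 × 18.998 = 56.994
  H: 31 × 1.008 = 31.248
  O: 1 × 15.999 = 15.999
Sum: 16×12.011 + 3×18.998 + 31×1.008 + 1×15.999 = 296.417 → 296.42 g/mol.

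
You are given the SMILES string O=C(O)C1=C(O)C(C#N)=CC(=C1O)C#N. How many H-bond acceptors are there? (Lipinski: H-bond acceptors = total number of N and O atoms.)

6

N atoms: 2; O atoms: 4.
Lipinski HBA = 2 + 4 = 6.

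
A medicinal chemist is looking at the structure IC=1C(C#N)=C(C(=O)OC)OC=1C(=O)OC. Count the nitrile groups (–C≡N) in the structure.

The nitrile motif appears at heavy-atom position 4 in the SMILES.
Other groups present: 2 ester.
Nitrile count: 1.

1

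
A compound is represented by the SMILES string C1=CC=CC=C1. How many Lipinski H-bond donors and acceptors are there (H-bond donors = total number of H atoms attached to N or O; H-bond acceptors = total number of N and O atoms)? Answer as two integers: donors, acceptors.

0, 0

Donors: find every N or O and count the H atoms it carries.
  (no N or O atoms present)
Lipinski HBD = 0.
Acceptors: N atoms = 0, O atoms = 0 → HBA = 0.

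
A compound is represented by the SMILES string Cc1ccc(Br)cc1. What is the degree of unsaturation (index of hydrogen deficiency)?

Molecular formula: C7H7Br.
DoU = (2C + 2 + N − H − X) / 2, where X is the halogen count and O/S are ignored.
    = (2·7 + 2 + 0 − 7 − 1) / 2 = 8 / 2 = 4.

4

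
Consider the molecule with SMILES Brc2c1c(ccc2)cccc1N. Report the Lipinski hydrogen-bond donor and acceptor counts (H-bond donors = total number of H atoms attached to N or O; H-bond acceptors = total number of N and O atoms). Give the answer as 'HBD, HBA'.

2, 1

Donors: find every N or O and count the H atoms it carries.
  atom 12 (N): bond orders sum to 1 → 2 H
Lipinski HBD = 2.
Acceptors: N atoms = 1, O atoms = 0 → HBA = 1.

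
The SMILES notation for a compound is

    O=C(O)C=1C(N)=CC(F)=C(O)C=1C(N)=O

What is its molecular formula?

Walk through each heavy atom and fill implicit hydrogens from standard valence (C 4, N 3, O 2, S 2, halogen 1):
  atom 1: O, bond orders sum to 2 (valence 2) → 0 H
  atom 2: C, bond orders sum to 4 (valence 4) → 0 H
  atom 3: O, bond orders sum to 1 (valence 2) → 1 H
  atom 4: C, bond orders sum to 4 (valence 4) → 0 H
  atom 5: C, bond orders sum to 4 (valence 4) → 0 H
  atom 6: N, bond orders sum to 1 (valence 3) → 2 H
  atom 7: C, bond orders sum to 3 (valence 4) → 1 H
  atom 8: C, bond orders sum to 4 (valence 4) → 0 H
  atom 9: F (halogen, monovalent) → 0 H
  atom 10: C, bond orders sum to 4 (valence 4) → 0 H
  atom 11: O, bond orders sum to 1 (valence 2) → 1 H
  atom 12: C, bond orders sum to 4 (valence 4) → 0 H
  atom 13: C, bond orders sum to 4 (valence 4) → 0 H
  atom 14: N, bond orders sum to 1 (valence 3) → 2 H
  atom 15: O, bond orders sum to 2 (valence 2) → 0 H
Totals → C:8, H:7, F:1, N:2, O:4.
In Hill order: C8H7FN2O4.

C8H7FN2O4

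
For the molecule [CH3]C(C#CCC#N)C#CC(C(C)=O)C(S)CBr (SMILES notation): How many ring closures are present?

In SMILES, each pair of matching ring-closure digits denotes one ring-closing bond; the number of such bonds equals the number of independent rings.
Ring-closure bonds here: 0.

0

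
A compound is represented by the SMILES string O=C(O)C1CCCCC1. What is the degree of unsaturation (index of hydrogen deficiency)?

Molecular formula: C7H12O2.
DoU = (2C + 2 + N − H − X) / 2, where X is the halogen count and O/S are ignored.
    = (2·7 + 2 + 0 − 12 − 0) / 2 = 4 / 2 = 2.

2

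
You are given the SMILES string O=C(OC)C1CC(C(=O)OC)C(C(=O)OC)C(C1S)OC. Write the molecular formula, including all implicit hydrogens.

C13H20O7S

Walk through each heavy atom and fill implicit hydrogens from standard valence (C 4, N 3, O 2, S 2, halogen 1):
  atom 1: O, bond orders sum to 2 (valence 2) → 0 H
  atom 2: C, bond orders sum to 4 (valence 4) → 0 H
  atom 3: O, bond orders sum to 2 (valence 2) → 0 H
  atom 4: C, bond orders sum to 1 (valence 4) → 3 H
  atom 5: C, bond orders sum to 3 (valence 4) → 1 H
  atom 6: C, bond orders sum to 2 (valence 4) → 2 H
  atom 7: C, bond orders sum to 3 (valence 4) → 1 H
  atom 8: C, bond orders sum to 4 (valence 4) → 0 H
  atom 9: O, bond orders sum to 2 (valence 2) → 0 H
  atom 10: O, bond orders sum to 2 (valence 2) → 0 H
  atom 11: C, bond orders sum to 1 (valence 4) → 3 H
  atom 12: C, bond orders sum to 3 (valence 4) → 1 H
  atom 13: C, bond orders sum to 4 (valence 4) → 0 H
  atom 14: O, bond orders sum to 2 (valence 2) → 0 H
  atom 15: O, bond orders sum to 2 (valence 2) → 0 H
  atom 16: C, bond orders sum to 1 (valence 4) → 3 H
  atom 17: C, bond orders sum to 3 (valence 4) → 1 H
  atom 18: C, bond orders sum to 3 (valence 4) → 1 H
  atom 19: S, bond orders sum to 1 (valence 2) → 1 H
  atom 20: O, bond orders sum to 2 (valence 2) → 0 H
  atom 21: C, bond orders sum to 1 (valence 4) → 3 H
Totals → C:13, H:20, O:7, S:1.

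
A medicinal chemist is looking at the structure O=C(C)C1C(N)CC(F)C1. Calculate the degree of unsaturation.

2

Degree of unsaturation = (number of rings) + (number of π bonds).
Ring closures in the SMILES: 1.
π bonds: 1 double bond (each 1 DoU) → 1 DoU from unsaturation.
Total DoU = 1 + 1 = 2.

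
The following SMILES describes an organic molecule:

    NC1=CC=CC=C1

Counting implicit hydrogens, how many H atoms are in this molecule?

7

Walk through each heavy atom and fill implicit hydrogens from standard valence (C 4, N 3, O 2, S 2, halogen 1):
  atom 1: N, bond orders sum to 1 (valence 3) → 2 H
  atom 2: C, bond orders sum to 4 (valence 4) → 0 H
  atom 3: C, bond orders sum to 3 (valence 4) → 1 H
  atom 4: C, bond orders sum to 3 (valence 4) → 1 H
  atom 5: C, bond orders sum to 3 (valence 4) → 1 H
  atom 6: C, bond orders sum to 3 (valence 4) → 1 H
  atom 7: C, bond orders sum to 3 (valence 4) → 1 H
Total hydrogens: 7.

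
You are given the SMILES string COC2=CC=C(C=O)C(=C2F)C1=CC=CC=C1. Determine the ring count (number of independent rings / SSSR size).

2

In SMILES, each pair of matching ring-closure digits denotes one ring-closing bond; the number of such bonds equals the number of independent rings.
Ring-closure bonds here: 2.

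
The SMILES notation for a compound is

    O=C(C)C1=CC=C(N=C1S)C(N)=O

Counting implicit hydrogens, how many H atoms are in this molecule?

8

Walk through each heavy atom and fill implicit hydrogens from standard valence (C 4, N 3, O 2, S 2, halogen 1):
  atom 1: O, bond orders sum to 2 (valence 2) → 0 H
  atom 2: C, bond orders sum to 4 (valence 4) → 0 H
  atom 3: C, bond orders sum to 1 (valence 4) → 3 H
  atom 4: C, bond orders sum to 4 (valence 4) → 0 H
  atom 5: C, bond orders sum to 3 (valence 4) → 1 H
  atom 6: C, bond orders sum to 3 (valence 4) → 1 H
  atom 7: C, bond orders sum to 4 (valence 4) → 0 H
  atom 8: N, bond orders sum to 3 (valence 3) → 0 H
  atom 9: C, bond orders sum to 4 (valence 4) → 0 H
  atom 10: S, bond orders sum to 1 (valence 2) → 1 H
  atom 11: C, bond orders sum to 4 (valence 4) → 0 H
  atom 12: N, bond orders sum to 1 (valence 3) → 2 H
  atom 13: O, bond orders sum to 2 (valence 2) → 0 H
Total hydrogens: 8.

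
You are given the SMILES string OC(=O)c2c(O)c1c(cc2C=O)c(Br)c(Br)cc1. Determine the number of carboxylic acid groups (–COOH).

1

The carboxylic acid motif appears at heavy-atom position 2 in the SMILES.
Other groups present: 1 aldehyde, 1 hydroxyl.
Carboxylic acid count: 1.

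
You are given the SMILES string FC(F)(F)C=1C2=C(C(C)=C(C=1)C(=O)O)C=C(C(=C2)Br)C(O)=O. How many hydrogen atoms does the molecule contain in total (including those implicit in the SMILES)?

8

Walk through each heavy atom and fill implicit hydrogens from standard valence (C 4, N 3, O 2, S 2, halogen 1):
  atom 1: F (halogen, monovalent) → 0 H
  atom 2: C, bond orders sum to 4 (valence 4) → 0 H
  atom 3: F (halogen, monovalent) → 0 H
  atom 4: F (halogen, monovalent) → 0 H
  atom 5: C, bond orders sum to 4 (valence 4) → 0 H
  atom 6: C, bond orders sum to 4 (valence 4) → 0 H
  atom 7: C, bond orders sum to 4 (valence 4) → 0 H
  atom 8: C, bond orders sum to 4 (valence 4) → 0 H
  atom 9: C, bond orders sum to 1 (valence 4) → 3 H
  atom 10: C, bond orders sum to 4 (valence 4) → 0 H
  atom 11: C, bond orders sum to 3 (valence 4) → 1 H
  atom 12: C, bond orders sum to 4 (valence 4) → 0 H
  atom 13: O, bond orders sum to 2 (valence 2) → 0 H
  atom 14: O, bond orders sum to 1 (valence 2) → 1 H
  atom 15: C, bond orders sum to 3 (valence 4) → 1 H
  atom 16: C, bond orders sum to 4 (valence 4) → 0 H
  atom 17: C, bond orders sum to 4 (valence 4) → 0 H
  atom 18: C, bond orders sum to 3 (valence 4) → 1 H
  atom 19: Br (halogen, monovalent) → 0 H
  atom 20: C, bond orders sum to 4 (valence 4) → 0 H
  atom 21: O, bond orders sum to 1 (valence 2) → 1 H
  atom 22: O, bond orders sum to 2 (valence 2) → 0 H
Total hydrogens: 8.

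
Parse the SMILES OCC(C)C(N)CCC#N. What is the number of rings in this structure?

0

In SMILES, each pair of matching ring-closure digits denotes one ring-closing bond; the number of such bonds equals the number of independent rings.
Ring-closure bonds here: 0.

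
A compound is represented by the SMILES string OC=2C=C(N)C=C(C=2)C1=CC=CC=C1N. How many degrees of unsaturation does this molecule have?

8

Molecular formula: C12H12N2O.
DoU = (2C + 2 + N − H − X) / 2, where X is the halogen count and O/S are ignored.
    = (2·12 + 2 + 2 − 12 − 0) / 2 = 16 / 2 = 8.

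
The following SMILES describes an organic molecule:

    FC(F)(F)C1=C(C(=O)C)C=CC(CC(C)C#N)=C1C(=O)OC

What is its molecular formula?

Walk through each heavy atom and fill implicit hydrogens from standard valence (C 4, N 3, O 2, S 2, halogen 1):
  atom 1: F (halogen, monovalent) → 0 H
  atom 2: C, bond orders sum to 4 (valence 4) → 0 H
  atom 3: F (halogen, monovalent) → 0 H
  atom 4: F (halogen, monovalent) → 0 H
  atom 5: C, bond orders sum to 4 (valence 4) → 0 H
  atom 6: C, bond orders sum to 4 (valence 4) → 0 H
  atom 7: C, bond orders sum to 4 (valence 4) → 0 H
  atom 8: O, bond orders sum to 2 (valence 2) → 0 H
  atom 9: C, bond orders sum to 1 (valence 4) → 3 H
  atom 10: C, bond orders sum to 3 (valence 4) → 1 H
  atom 11: C, bond orders sum to 3 (valence 4) → 1 H
  atom 12: C, bond orders sum to 4 (valence 4) → 0 H
  atom 13: C, bond orders sum to 2 (valence 4) → 2 H
  atom 14: C, bond orders sum to 3 (valence 4) → 1 H
  atom 15: C, bond orders sum to 1 (valence 4) → 3 H
  atom 16: C, bond orders sum to 4 (valence 4) → 0 H
  atom 17: N, bond orders sum to 3 (valence 3) → 0 H
  atom 18: C, bond orders sum to 4 (valence 4) → 0 H
  atom 19: C, bond orders sum to 4 (valence 4) → 0 H
  atom 20: O, bond orders sum to 2 (valence 2) → 0 H
  atom 21: O, bond orders sum to 2 (valence 2) → 0 H
  atom 22: C, bond orders sum to 1 (valence 4) → 3 H
Totals → C:15, H:14, F:3, N:1, O:3.
In Hill order: C15H14F3NO3.

C15H14F3NO3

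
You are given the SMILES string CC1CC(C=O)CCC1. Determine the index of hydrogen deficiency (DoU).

2

Degree of unsaturation = (number of rings) + (number of π bonds).
Ring closures in the SMILES: 1.
π bonds: 1 double bond (each 1 DoU) → 1 DoU from unsaturation.
Total DoU = 1 + 1 = 2.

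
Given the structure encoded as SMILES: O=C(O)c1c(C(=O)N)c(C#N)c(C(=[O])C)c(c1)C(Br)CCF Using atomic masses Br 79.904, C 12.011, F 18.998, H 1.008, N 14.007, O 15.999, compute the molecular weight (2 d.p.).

371.16 g/mol

First, the molecular formula is C14H12BrFN2O4 (counting implicit H from valence).
  Br: 1 × 79.904 = 79.904
  C: 14 × 12.011 = 168.154
  F: 1 × 18.998 = 18.998
  H: 12 × 1.008 = 12.096
  N: 2 × 14.007 = 28.014
  O: 4 × 15.999 = 63.996
Sum: 1×79.904 + 14×12.011 + 1×18.998 + 12×1.008 + 2×14.007 + 4×15.999 = 371.162 → 371.16 g/mol.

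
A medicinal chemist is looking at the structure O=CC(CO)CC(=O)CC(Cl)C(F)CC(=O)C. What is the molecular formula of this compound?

C11H16ClFO4

Walk through each heavy atom and fill implicit hydrogens from standard valence (C 4, N 3, O 2, S 2, halogen 1):
  atom 1: O, bond orders sum to 2 (valence 2) → 0 H
  atom 2: C, bond orders sum to 3 (valence 4) → 1 H
  atom 3: C, bond orders sum to 3 (valence 4) → 1 H
  atom 4: C, bond orders sum to 2 (valence 4) → 2 H
  atom 5: O, bond orders sum to 1 (valence 2) → 1 H
  atom 6: C, bond orders sum to 2 (valence 4) → 2 H
  atom 7: C, bond orders sum to 4 (valence 4) → 0 H
  atom 8: O, bond orders sum to 2 (valence 2) → 0 H
  atom 9: C, bond orders sum to 2 (valence 4) → 2 H
  atom 10: C, bond orders sum to 3 (valence 4) → 1 H
  atom 11: Cl (halogen, monovalent) → 0 H
  atom 12: C, bond orders sum to 3 (valence 4) → 1 H
  atom 13: F (halogen, monovalent) → 0 H
  atom 14: C, bond orders sum to 2 (valence 4) → 2 H
  atom 15: C, bond orders sum to 4 (valence 4) → 0 H
  atom 16: O, bond orders sum to 2 (valence 2) → 0 H
  atom 17: C, bond orders sum to 1 (valence 4) → 3 H
Totals → C:11, H:16, Cl:1, F:1, O:4.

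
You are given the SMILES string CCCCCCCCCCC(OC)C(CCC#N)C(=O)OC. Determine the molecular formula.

Walk through each heavy atom and fill implicit hydrogens from standard valence (C 4, N 3, O 2, S 2, halogen 1):
  atom 1: C, bond orders sum to 1 (valence 4) → 3 H
  atom 2: C, bond orders sum to 2 (valence 4) → 2 H
  atom 3: C, bond orders sum to 2 (valence 4) → 2 H
  atom 4: C, bond orders sum to 2 (valence 4) → 2 H
  atom 5: C, bond orders sum to 2 (valence 4) → 2 H
  atom 6: C, bond orders sum to 2 (valence 4) → 2 H
  atom 7: C, bond orders sum to 2 (valence 4) → 2 H
  atom 8: C, bond orders sum to 2 (valence 4) → 2 H
  atom 9: C, bond orders sum to 2 (valence 4) → 2 H
  atom 10: C, bond orders sum to 2 (valence 4) → 2 H
  atom 11: C, bond orders sum to 3 (valence 4) → 1 H
  atom 12: O, bond orders sum to 2 (valence 2) → 0 H
  atom 13: C, bond orders sum to 1 (valence 4) → 3 H
  atom 14: C, bond orders sum to 3 (valence 4) → 1 H
  atom 15: C, bond orders sum to 2 (valence 4) → 2 H
  atom 16: C, bond orders sum to 2 (valence 4) → 2 H
  atom 17: C, bond orders sum to 4 (valence 4) → 0 H
  atom 18: N, bond orders sum to 3 (valence 3) → 0 H
  atom 19: C, bond orders sum to 4 (valence 4) → 0 H
  atom 20: O, bond orders sum to 2 (valence 2) → 0 H
  atom 21: O, bond orders sum to 2 (valence 2) → 0 H
  atom 22: C, bond orders sum to 1 (valence 4) → 3 H
Totals → C:18, H:33, N:1, O:3.
In Hill order: C18H33NO3.

C18H33NO3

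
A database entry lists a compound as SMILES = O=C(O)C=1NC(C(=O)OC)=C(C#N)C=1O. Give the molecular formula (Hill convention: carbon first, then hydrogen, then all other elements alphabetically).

Walk through each heavy atom and fill implicit hydrogens from standard valence (C 4, N 3, O 2, S 2, halogen 1):
  atom 1: O, bond orders sum to 2 (valence 2) → 0 H
  atom 2: C, bond orders sum to 4 (valence 4) → 0 H
  atom 3: O, bond orders sum to 1 (valence 2) → 1 H
  atom 4: C, bond orders sum to 4 (valence 4) → 0 H
  atom 5: N, bond orders sum to 2 (valence 3) → 1 H
  atom 6: C, bond orders sum to 4 (valence 4) → 0 H
  atom 7: C, bond orders sum to 4 (valence 4) → 0 H
  atom 8: O, bond orders sum to 2 (valence 2) → 0 H
  atom 9: O, bond orders sum to 2 (valence 2) → 0 H
  atom 10: C, bond orders sum to 1 (valence 4) → 3 H
  atom 11: C, bond orders sum to 4 (valence 4) → 0 H
  atom 12: C, bond orders sum to 4 (valence 4) → 0 H
  atom 13: N, bond orders sum to 3 (valence 3) → 0 H
  atom 14: C, bond orders sum to 4 (valence 4) → 0 H
  atom 15: O, bond orders sum to 1 (valence 2) → 1 H
Totals → C:8, H:6, N:2, O:5.

C8H6N2O5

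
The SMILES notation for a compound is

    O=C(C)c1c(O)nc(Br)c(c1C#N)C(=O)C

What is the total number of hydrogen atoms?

Walk through each heavy atom and fill implicit hydrogens from standard valence (C 4, N 3, O 2, S 2, halogen 1); for lowercase aromatic atoms, an aromatic c carries 1 H when it has two neighbours and 0 H with three, and aromatic n carries 0 H:
  atom 1: O, bond orders sum to 2 (valence 2) → 0 H
  atom 2: C, bond orders sum to 4 (valence 4) → 0 H
  atom 3: C, bond orders sum to 1 (valence 4) → 3 H
  atom 4: aromatic c, 3 neighbours → 0 H
  atom 5: aromatic c, 3 neighbours → 0 H
  atom 6: O, bond orders sum to 1 (valence 2) → 1 H
  atom 7: aromatic n, 2 neighbours → 0 H
  atom 8: aromatic c, 3 neighbours → 0 H
  atom 9: Br (halogen, monovalent) → 0 H
  atom 10: aromatic c, 3 neighbours → 0 H
  atom 11: aromatic c, 3 neighbours → 0 H
  atom 12: C, bond orders sum to 4 (valence 4) → 0 H
  atom 13: N, bond orders sum to 3 (valence 3) → 0 H
  atom 14: C, bond orders sum to 4 (valence 4) → 0 H
  atom 15: O, bond orders sum to 2 (valence 2) → 0 H
  atom 16: C, bond orders sum to 1 (valence 4) → 3 H
Total hydrogens: 7.

7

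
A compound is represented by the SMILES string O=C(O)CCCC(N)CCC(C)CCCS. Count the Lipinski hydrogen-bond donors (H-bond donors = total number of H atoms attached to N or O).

3

Donors: find every N or O and count the H atoms it carries.
  atom 1 (O): bond orders sum to 2 → 0 H
  atom 3 (O): bond orders sum to 1 → 1 H
  atom 8 (N): bond orders sum to 1 → 2 H
Lipinski HBD = 3.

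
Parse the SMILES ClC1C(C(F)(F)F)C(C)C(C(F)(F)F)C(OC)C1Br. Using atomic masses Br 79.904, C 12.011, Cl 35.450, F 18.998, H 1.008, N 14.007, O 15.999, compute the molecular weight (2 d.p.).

377.55 g/mol

First, the molecular formula is C10H12BrClF6O (counting implicit H from valence).
  Br: 1 × 79.904 = 79.904
  C: 10 × 12.011 = 120.110
  Cl: 1 × 35.450 = 35.450
  F: 6 × 18.998 = 113.988
  H: 12 × 1.008 = 12.096
  O: 1 × 15.999 = 15.999
Sum: 1×79.904 + 10×12.011 + 1×35.450 + 6×18.998 + 12×1.008 + 1×15.999 = 377.547 → 377.55 g/mol.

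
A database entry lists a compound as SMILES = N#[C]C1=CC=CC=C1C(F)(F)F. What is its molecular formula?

C8H4F3N

Walk through each heavy atom and fill implicit hydrogens from standard valence (C 4, N 3, O 2, S 2, halogen 1):
  atom 1: N, bond orders sum to 3 (valence 3) → 0 H
  atom 2: C with explicit H count 0
  atom 3: C, bond orders sum to 4 (valence 4) → 0 H
  atom 4: C, bond orders sum to 3 (valence 4) → 1 H
  atom 5: C, bond orders sum to 3 (valence 4) → 1 H
  atom 6: C, bond orders sum to 3 (valence 4) → 1 H
  atom 7: C, bond orders sum to 3 (valence 4) → 1 H
  atom 8: C, bond orders sum to 4 (valence 4) → 0 H
  atom 9: C, bond orders sum to 4 (valence 4) → 0 H
  atom 10: F (halogen, monovalent) → 0 H
  atom 11: F (halogen, monovalent) → 0 H
  atom 12: F (halogen, monovalent) → 0 H
Totals → C:8, H:4, F:3, N:1.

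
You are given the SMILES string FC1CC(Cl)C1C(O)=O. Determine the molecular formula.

C5H6ClFO2

Walk through each heavy atom and fill implicit hydrogens from standard valence (C 4, N 3, O 2, S 2, halogen 1):
  atom 1: F (halogen, monovalent) → 0 H
  atom 2: C, bond orders sum to 3 (valence 4) → 1 H
  atom 3: C, bond orders sum to 2 (valence 4) → 2 H
  atom 4: C, bond orders sum to 3 (valence 4) → 1 H
  atom 5: Cl (halogen, monovalent) → 0 H
  atom 6: C, bond orders sum to 3 (valence 4) → 1 H
  atom 7: C, bond orders sum to 4 (valence 4) → 0 H
  atom 8: O, bond orders sum to 1 (valence 2) → 1 H
  atom 9: O, bond orders sum to 2 (valence 2) → 0 H
Totals → C:5, H:6, Cl:1, F:1, O:2.
In Hill order: C5H6ClFO2.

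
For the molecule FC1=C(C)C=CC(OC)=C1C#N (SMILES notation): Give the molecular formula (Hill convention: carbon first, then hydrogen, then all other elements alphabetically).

C9H8FNO

Walk through each heavy atom and fill implicit hydrogens from standard valence (C 4, N 3, O 2, S 2, halogen 1):
  atom 1: F (halogen, monovalent) → 0 H
  atom 2: C, bond orders sum to 4 (valence 4) → 0 H
  atom 3: C, bond orders sum to 4 (valence 4) → 0 H
  atom 4: C, bond orders sum to 1 (valence 4) → 3 H
  atom 5: C, bond orders sum to 3 (valence 4) → 1 H
  atom 6: C, bond orders sum to 3 (valence 4) → 1 H
  atom 7: C, bond orders sum to 4 (valence 4) → 0 H
  atom 8: O, bond orders sum to 2 (valence 2) → 0 H
  atom 9: C, bond orders sum to 1 (valence 4) → 3 H
  atom 10: C, bond orders sum to 4 (valence 4) → 0 H
  atom 11: C, bond orders sum to 4 (valence 4) → 0 H
  atom 12: N, bond orders sum to 3 (valence 3) → 0 H
Totals → C:9, H:8, F:1, N:1, O:1.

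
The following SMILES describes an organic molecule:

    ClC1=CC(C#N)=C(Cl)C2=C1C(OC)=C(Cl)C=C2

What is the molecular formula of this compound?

C12H6Cl3NO

Walk through each heavy atom and fill implicit hydrogens from standard valence (C 4, N 3, O 2, S 2, halogen 1):
  atom 1: Cl (halogen, monovalent) → 0 H
  atom 2: C, bond orders sum to 4 (valence 4) → 0 H
  atom 3: C, bond orders sum to 3 (valence 4) → 1 H
  atom 4: C, bond orders sum to 4 (valence 4) → 0 H
  atom 5: C, bond orders sum to 4 (valence 4) → 0 H
  atom 6: N, bond orders sum to 3 (valence 3) → 0 H
  atom 7: C, bond orders sum to 4 (valence 4) → 0 H
  atom 8: Cl (halogen, monovalent) → 0 H
  atom 9: C, bond orders sum to 4 (valence 4) → 0 H
  atom 10: C, bond orders sum to 4 (valence 4) → 0 H
  atom 11: C, bond orders sum to 4 (valence 4) → 0 H
  atom 12: O, bond orders sum to 2 (valence 2) → 0 H
  atom 13: C, bond orders sum to 1 (valence 4) → 3 H
  atom 14: C, bond orders sum to 4 (valence 4) → 0 H
  atom 15: Cl (halogen, monovalent) → 0 H
  atom 16: C, bond orders sum to 3 (valence 4) → 1 H
  atom 17: C, bond orders sum to 3 (valence 4) → 1 H
Totals → C:12, H:6, Cl:3, N:1, O:1.
In Hill order: C12H6Cl3NO.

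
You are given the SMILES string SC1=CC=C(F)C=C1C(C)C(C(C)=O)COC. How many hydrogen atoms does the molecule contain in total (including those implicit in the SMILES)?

Walk through each heavy atom and fill implicit hydrogens from standard valence (C 4, N 3, O 2, S 2, halogen 1):
  atom 1: S, bond orders sum to 1 (valence 2) → 1 H
  atom 2: C, bond orders sum to 4 (valence 4) → 0 H
  atom 3: C, bond orders sum to 3 (valence 4) → 1 H
  atom 4: C, bond orders sum to 3 (valence 4) → 1 H
  atom 5: C, bond orders sum to 4 (valence 4) → 0 H
  atom 6: F (halogen, monovalent) → 0 H
  atom 7: C, bond orders sum to 3 (valence 4) → 1 H
  atom 8: C, bond orders sum to 4 (valence 4) → 0 H
  atom 9: C, bond orders sum to 3 (valence 4) → 1 H
  atom 10: C, bond orders sum to 1 (valence 4) → 3 H
  atom 11: C, bond orders sum to 3 (valence 4) → 1 H
  atom 12: C, bond orders sum to 4 (valence 4) → 0 H
  atom 13: C, bond orders sum to 1 (valence 4) → 3 H
  atom 14: O, bond orders sum to 2 (valence 2) → 0 H
  atom 15: C, bond orders sum to 2 (valence 4) → 2 H
  atom 16: O, bond orders sum to 2 (valence 2) → 0 H
  atom 17: C, bond orders sum to 1 (valence 4) → 3 H
Total hydrogens: 17.

17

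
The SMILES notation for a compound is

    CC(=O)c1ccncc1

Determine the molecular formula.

Walk through each heavy atom and fill implicit hydrogens from standard valence (C 4, N 3, O 2, S 2, halogen 1); for lowercase aromatic atoms, an aromatic c carries 1 H when it has two neighbours and 0 H with three, and aromatic n carries 0 H:
  atom 1: C, bond orders sum to 1 (valence 4) → 3 H
  atom 2: C, bond orders sum to 4 (valence 4) → 0 H
  atom 3: O, bond orders sum to 2 (valence 2) → 0 H
  atom 4: aromatic c, 3 neighbours → 0 H
  atom 5: aromatic c, 2 neighbours → 1 H
  atom 6: aromatic c, 2 neighbours → 1 H
  atom 7: aromatic n, 2 neighbours → 0 H
  atom 8: aromatic c, 2 neighbours → 1 H
  atom 9: aromatic c, 2 neighbours → 1 H
Totals → C:7, H:7, N:1, O:1.

C7H7NO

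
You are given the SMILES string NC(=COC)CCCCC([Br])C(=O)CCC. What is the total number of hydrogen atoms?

Walk through each heavy atom and fill implicit hydrogens from standard valence (C 4, N 3, O 2, S 2, halogen 1):
  atom 1: N, bond orders sum to 1 (valence 3) → 2 H
  atom 2: C, bond orders sum to 4 (valence 4) → 0 H
  atom 3: C, bond orders sum to 3 (valence 4) → 1 H
  atom 4: O, bond orders sum to 2 (valence 2) → 0 H
  atom 5: C, bond orders sum to 1 (valence 4) → 3 H
  atom 6: C, bond orders sum to 2 (valence 4) → 2 H
  atom 7: C, bond orders sum to 2 (valence 4) → 2 H
  atom 8: C, bond orders sum to 2 (valence 4) → 2 H
  atom 9: C, bond orders sum to 2 (valence 4) → 2 H
  atom 10: C, bond orders sum to 3 (valence 4) → 1 H
  atom 11: Br with explicit H count 0
  atom 12: C, bond orders sum to 4 (valence 4) → 0 H
  atom 13: O, bond orders sum to 2 (valence 2) → 0 H
  atom 14: C, bond orders sum to 2 (valence 4) → 2 H
  atom 15: C, bond orders sum to 2 (valence 4) → 2 H
  atom 16: C, bond orders sum to 1 (valence 4) → 3 H
Total hydrogens: 22.

22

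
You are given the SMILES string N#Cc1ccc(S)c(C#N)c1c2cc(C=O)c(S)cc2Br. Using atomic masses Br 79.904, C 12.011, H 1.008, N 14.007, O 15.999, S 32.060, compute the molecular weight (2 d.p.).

First, the molecular formula is C15H7BrN2OS2 (counting implicit H from valence).
  Br: 1 × 79.904 = 79.904
  C: 15 × 12.011 = 180.165
  H: 7 × 1.008 = 7.056
  N: 2 × 14.007 = 28.014
  O: 1 × 15.999 = 15.999
  S: 2 × 32.060 = 64.120
Sum: 1×79.904 + 15×12.011 + 7×1.008 + 2×14.007 + 1×15.999 + 2×32.060 = 375.258 → 375.26 g/mol.

375.26 g/mol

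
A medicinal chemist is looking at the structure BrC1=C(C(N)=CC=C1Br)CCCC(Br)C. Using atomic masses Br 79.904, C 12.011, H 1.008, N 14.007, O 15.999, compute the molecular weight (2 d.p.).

399.95 g/mol

First, the molecular formula is C11H14Br3N (counting implicit H from valence).
  Br: 3 × 79.904 = 239.712
  C: 11 × 12.011 = 132.121
  H: 14 × 1.008 = 14.112
  N: 1 × 14.007 = 14.007
Sum: 3×79.904 + 11×12.011 + 14×1.008 + 1×14.007 = 399.952 → 399.95 g/mol.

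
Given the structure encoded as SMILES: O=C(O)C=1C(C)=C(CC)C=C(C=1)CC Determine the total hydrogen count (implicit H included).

Walk through each heavy atom and fill implicit hydrogens from standard valence (C 4, N 3, O 2, S 2, halogen 1):
  atom 1: O, bond orders sum to 2 (valence 2) → 0 H
  atom 2: C, bond orders sum to 4 (valence 4) → 0 H
  atom 3: O, bond orders sum to 1 (valence 2) → 1 H
  atom 4: C, bond orders sum to 4 (valence 4) → 0 H
  atom 5: C, bond orders sum to 4 (valence 4) → 0 H
  atom 6: C, bond orders sum to 1 (valence 4) → 3 H
  atom 7: C, bond orders sum to 4 (valence 4) → 0 H
  atom 8: C, bond orders sum to 2 (valence 4) → 2 H
  atom 9: C, bond orders sum to 1 (valence 4) → 3 H
  atom 10: C, bond orders sum to 3 (valence 4) → 1 H
  atom 11: C, bond orders sum to 4 (valence 4) → 0 H
  atom 12: C, bond orders sum to 3 (valence 4) → 1 H
  atom 13: C, bond orders sum to 2 (valence 4) → 2 H
  atom 14: C, bond orders sum to 1 (valence 4) → 3 H
Total hydrogens: 16.

16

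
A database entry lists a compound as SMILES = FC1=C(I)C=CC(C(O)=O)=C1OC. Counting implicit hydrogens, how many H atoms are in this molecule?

6

Walk through each heavy atom and fill implicit hydrogens from standard valence (C 4, N 3, O 2, S 2, halogen 1):
  atom 1: F (halogen, monovalent) → 0 H
  atom 2: C, bond orders sum to 4 (valence 4) → 0 H
  atom 3: C, bond orders sum to 4 (valence 4) → 0 H
  atom 4: I (halogen, monovalent) → 0 H
  atom 5: C, bond orders sum to 3 (valence 4) → 1 H
  atom 6: C, bond orders sum to 3 (valence 4) → 1 H
  atom 7: C, bond orders sum to 4 (valence 4) → 0 H
  atom 8: C, bond orders sum to 4 (valence 4) → 0 H
  atom 9: O, bond orders sum to 1 (valence 2) → 1 H
  atom 10: O, bond orders sum to 2 (valence 2) → 0 H
  atom 11: C, bond orders sum to 4 (valence 4) → 0 H
  atom 12: O, bond orders sum to 2 (valence 2) → 0 H
  atom 13: C, bond orders sum to 1 (valence 4) → 3 H
Total hydrogens: 6.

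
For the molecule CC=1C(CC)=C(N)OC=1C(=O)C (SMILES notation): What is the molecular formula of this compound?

Walk through each heavy atom and fill implicit hydrogens from standard valence (C 4, N 3, O 2, S 2, halogen 1):
  atom 1: C, bond orders sum to 1 (valence 4) → 3 H
  atom 2: C, bond orders sum to 4 (valence 4) → 0 H
  atom 3: C, bond orders sum to 4 (valence 4) → 0 H
  atom 4: C, bond orders sum to 2 (valence 4) → 2 H
  atom 5: C, bond orders sum to 1 (valence 4) → 3 H
  atom 6: C, bond orders sum to 4 (valence 4) → 0 H
  atom 7: N, bond orders sum to 1 (valence 3) → 2 H
  atom 8: O, bond orders sum to 2 (valence 2) → 0 H
  atom 9: C, bond orders sum to 4 (valence 4) → 0 H
  atom 10: C, bond orders sum to 4 (valence 4) → 0 H
  atom 11: O, bond orders sum to 2 (valence 2) → 0 H
  atom 12: C, bond orders sum to 1 (valence 4) → 3 H
Totals → C:9, H:13, N:1, O:2.

C9H13NO2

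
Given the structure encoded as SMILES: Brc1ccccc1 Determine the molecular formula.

Walk through each heavy atom and fill implicit hydrogens from standard valence (C 4, N 3, O 2, S 2, halogen 1); for lowercase aromatic atoms, an aromatic c carries 1 H when it has two neighbours and 0 H with three, and aromatic n carries 0 H:
  atom 1: Br (halogen, monovalent) → 0 H
  atom 2: aromatic c, 3 neighbours → 0 H
  atom 3: aromatic c, 2 neighbours → 1 H
  atom 4: aromatic c, 2 neighbours → 1 H
  atom 5: aromatic c, 2 neighbours → 1 H
  atom 6: aromatic c, 2 neighbours → 1 H
  atom 7: aromatic c, 2 neighbours → 1 H
Totals → C:6, H:5, Br:1.
In Hill order: C6H5Br.

C6H5Br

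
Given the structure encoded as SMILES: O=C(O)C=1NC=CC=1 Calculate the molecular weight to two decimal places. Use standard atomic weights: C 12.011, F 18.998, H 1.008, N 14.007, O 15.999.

111.10 g/mol

First, the molecular formula is C5H5NO2 (counting implicit H from valence).
  C: 5 × 12.011 = 60.055
  H: 5 × 1.008 = 5.040
  N: 1 × 14.007 = 14.007
  O: 2 × 15.999 = 31.998
Sum: 5×12.011 + 5×1.008 + 1×14.007 + 2×15.999 = 111.100 → 111.10 g/mol.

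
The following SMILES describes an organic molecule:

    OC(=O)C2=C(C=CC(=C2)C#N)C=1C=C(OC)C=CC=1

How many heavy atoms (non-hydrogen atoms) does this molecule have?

Every atom symbol written in the SMILES (organic subset) is one heavy atom; implicit H are not written.
Heavy atoms by element → C:15, N:1, O:3.
Total: 19.

19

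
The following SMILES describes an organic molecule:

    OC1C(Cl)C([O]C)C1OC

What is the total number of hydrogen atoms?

11

Walk through each heavy atom and fill implicit hydrogens from standard valence (C 4, N 3, O 2, S 2, halogen 1):
  atom 1: O, bond orders sum to 1 (valence 2) → 1 H
  atom 2: C, bond orders sum to 3 (valence 4) → 1 H
  atom 3: C, bond orders sum to 3 (valence 4) → 1 H
  atom 4: Cl (halogen, monovalent) → 0 H
  atom 5: C, bond orders sum to 3 (valence 4) → 1 H
  atom 6: O with explicit H count 0
  atom 7: C, bond orders sum to 1 (valence 4) → 3 H
  atom 8: C, bond orders sum to 3 (valence 4) → 1 H
  atom 9: O, bond orders sum to 2 (valence 2) → 0 H
  atom 10: C, bond orders sum to 1 (valence 4) → 3 H
Total hydrogens: 11.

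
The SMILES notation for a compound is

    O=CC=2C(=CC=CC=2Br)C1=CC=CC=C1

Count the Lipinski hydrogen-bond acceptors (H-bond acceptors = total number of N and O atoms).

N atoms: 0; O atoms: 1.
Lipinski HBA = 0 + 1 = 1.

1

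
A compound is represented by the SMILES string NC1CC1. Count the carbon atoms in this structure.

Count every carbon token in the SMILES (each C, including those in ring-closure positions and inside branches).
Carbon count: 3.

3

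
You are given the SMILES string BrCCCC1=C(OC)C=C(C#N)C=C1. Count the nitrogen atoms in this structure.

Scan the SMILES for N atoms (remember two-letter symbols like Cl and Br are single atoms).
Nitrogen count: 1.

1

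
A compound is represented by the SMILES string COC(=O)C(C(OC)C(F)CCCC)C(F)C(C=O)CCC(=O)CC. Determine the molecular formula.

Walk through each heavy atom and fill implicit hydrogens from standard valence (C 4, N 3, O 2, S 2, halogen 1):
  atom 1: C, bond orders sum to 1 (valence 4) → 3 H
  atom 2: O, bond orders sum to 2 (valence 2) → 0 H
  atom 3: C, bond orders sum to 4 (valence 4) → 0 H
  atom 4: O, bond orders sum to 2 (valence 2) → 0 H
  atom 5: C, bond orders sum to 3 (valence 4) → 1 H
  atom 6: C, bond orders sum to 3 (valence 4) → 1 H
  atom 7: O, bond orders sum to 2 (valence 2) → 0 H
  atom 8: C, bond orders sum to 1 (valence 4) → 3 H
  atom 9: C, bond orders sum to 3 (valence 4) → 1 H
  atom 10: F (halogen, monovalent) → 0 H
  atom 11: C, bond orders sum to 2 (valence 4) → 2 H
  atom 12: C, bond orders sum to 2 (valence 4) → 2 H
  atom 13: C, bond orders sum to 2 (valence 4) → 2 H
  atom 14: C, bond orders sum to 1 (valence 4) → 3 H
  atom 15: C, bond orders sum to 3 (valence 4) → 1 H
  atom 16: F (halogen, monovalent) → 0 H
  atom 17: C, bond orders sum to 3 (valence 4) → 1 H
  atom 18: C, bond orders sum to 3 (valence 4) → 1 H
  atom 19: O, bond orders sum to 2 (valence 2) → 0 H
  atom 20: C, bond orders sum to 2 (valence 4) → 2 H
  atom 21: C, bond orders sum to 2 (valence 4) → 2 H
  atom 22: C, bond orders sum to 4 (valence 4) → 0 H
  atom 23: O, bond orders sum to 2 (valence 2) → 0 H
  atom 24: C, bond orders sum to 2 (valence 4) → 2 H
  atom 25: C, bond orders sum to 1 (valence 4) → 3 H
Totals → C:18, H:30, F:2, O:5.

C18H30F2O5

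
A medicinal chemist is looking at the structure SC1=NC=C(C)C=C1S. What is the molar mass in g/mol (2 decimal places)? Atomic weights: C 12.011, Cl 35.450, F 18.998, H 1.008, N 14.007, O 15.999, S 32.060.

157.25 g/mol

First, the molecular formula is C6H7NS2 (counting implicit H from valence).
  C: 6 × 12.011 = 72.066
  H: 7 × 1.008 = 7.056
  N: 1 × 14.007 = 14.007
  S: 2 × 32.060 = 64.120
Sum: 6×12.011 + 7×1.008 + 1×14.007 + 2×32.060 = 157.249 → 157.25 g/mol.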